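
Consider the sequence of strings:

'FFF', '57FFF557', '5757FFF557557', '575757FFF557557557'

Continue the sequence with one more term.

Every step adds 57 to the front and 557 to the end of the previous string.
Applying this once more to 575757FFF557557557:

57575757FFF557557557557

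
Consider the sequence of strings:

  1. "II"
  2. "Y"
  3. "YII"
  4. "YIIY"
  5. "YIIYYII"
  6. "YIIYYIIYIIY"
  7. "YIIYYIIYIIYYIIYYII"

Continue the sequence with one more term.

From term 3 onward, concatenate the last term with the second-to-last: Y·II = YII, YII·Y = YIIY, …
The next term joins YIIYYIIYIIYYIIYYII and YIIYYIIYIIY.

YIIYYIIYIIYYIIYYIIYIIYYIIYIIY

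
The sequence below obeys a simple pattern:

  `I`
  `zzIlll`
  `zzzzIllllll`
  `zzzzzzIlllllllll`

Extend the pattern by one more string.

Every step adds zz to the front and lll to the end of the previous string.
Applying this once more to zzzzzzIlllllllll:

zzzzzzzzIllllllllllll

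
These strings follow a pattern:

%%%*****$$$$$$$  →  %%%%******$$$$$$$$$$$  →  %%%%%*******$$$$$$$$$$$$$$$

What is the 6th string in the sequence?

Term n consists of n+1 %'s, followed by n+3 *'s, followed by 4n-1 $'s, where the shown terms are n = 2, 3, 4.
Setting n = 7 gives 8, 10, 27 characters in each block.

%%%%%%%%**********$$$$$$$$$$$$$$$$$$$$$$$$$$$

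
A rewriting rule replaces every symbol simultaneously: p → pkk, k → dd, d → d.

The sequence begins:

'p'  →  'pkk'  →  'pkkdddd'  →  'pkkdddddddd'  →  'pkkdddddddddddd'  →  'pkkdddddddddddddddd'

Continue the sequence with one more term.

Replace each of the 19 characters of pkkdddddddddddddddd in place — pkk dd dd d d d d d d d d d d d d d d d d — and concatenate.

pkkdddddddddddddddddddd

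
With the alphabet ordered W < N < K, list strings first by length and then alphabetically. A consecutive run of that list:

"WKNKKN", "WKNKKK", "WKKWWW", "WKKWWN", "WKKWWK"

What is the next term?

Treat WKKWWK as a base-3 numeral over the given alphabet and add one, carrying through any trailing K's.

WKKWNW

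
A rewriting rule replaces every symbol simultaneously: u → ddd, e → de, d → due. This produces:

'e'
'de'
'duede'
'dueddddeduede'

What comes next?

dueddddedueduedueduededueddddeduede

Replace each of the 13 characters of dueddddeduede in place — due ddd de due due due due de due ddd de due de — and concatenate.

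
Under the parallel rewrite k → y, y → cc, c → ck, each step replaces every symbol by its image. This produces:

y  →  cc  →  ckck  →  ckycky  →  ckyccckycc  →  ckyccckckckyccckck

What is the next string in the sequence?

ckyccckckckyckyckyccckckckycky

Applying the rule to each of the 18 symbols of ckyccckckckyccckck gives the pieces ck y cc ck ck ck y ck y ck y cc ck ck ck y ck y, which concatenate to the answer.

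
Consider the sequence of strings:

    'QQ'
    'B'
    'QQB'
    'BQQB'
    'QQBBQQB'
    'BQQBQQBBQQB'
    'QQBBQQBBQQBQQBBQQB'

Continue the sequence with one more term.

BQQBQQBBQQBQQBBQQBBQQBQQBBQQB

From term 3 onward, concatenate the second-to-last term with the last: QQ·B = QQB, B·QQB = BQQB, …
Continuing: BQQBQQBBQQB · QQBBQQBBQQBQQBBQQB gives term 8.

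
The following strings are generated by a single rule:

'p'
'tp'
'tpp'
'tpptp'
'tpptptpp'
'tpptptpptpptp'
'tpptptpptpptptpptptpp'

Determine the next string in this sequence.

This is a Fibonacci-style word recurrence s(k) = s(k−1)·s(k−2): e.g. tp·p = tpp.
The next term joins tpptptpptpptptpptptpp and tpptptpptpptp.

tpptptpptpptptpptptpptpptptpptpptp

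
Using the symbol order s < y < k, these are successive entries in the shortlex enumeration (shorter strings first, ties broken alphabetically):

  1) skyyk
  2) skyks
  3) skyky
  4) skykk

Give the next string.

skkss

The successor of skykk increments the rightmost position that isn't already k and resets every position after it to s.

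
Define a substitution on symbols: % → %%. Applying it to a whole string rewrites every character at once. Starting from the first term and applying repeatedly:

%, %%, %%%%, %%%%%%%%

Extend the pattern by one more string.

Apply φ to %%%%%%%% symbol by symbol: %→%%, %→%%, %→%%, %→%%, %→%%, %→%%, %→%%, %→%%; joined: %% %% %% %% %% %% %% %%.

%%%%%%%%%%%%%%%%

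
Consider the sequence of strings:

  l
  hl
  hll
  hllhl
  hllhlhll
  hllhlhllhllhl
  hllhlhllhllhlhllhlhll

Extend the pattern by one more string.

From term 3 onward, concatenate the last term with the second-to-last: hl·l = hll, hll·hl = hllhl, …
Continuing: hllhlhllhllhlhllhlhll · hllhlhllhllhl gives term 8.

hllhlhllhllhlhllhlhllhllhlhllhllhl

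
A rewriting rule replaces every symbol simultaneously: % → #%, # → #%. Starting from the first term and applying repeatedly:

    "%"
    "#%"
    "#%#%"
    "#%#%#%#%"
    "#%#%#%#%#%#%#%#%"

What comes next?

#%#%#%#%#%#%#%#%#%#%#%#%#%#%#%#%

φ(#%#%#%#%#%#%#%#%) expands symbol-by-symbol to #% #% #% #% #% #% #% #% #% #% #% #% #% #% #% #%; joining the 16 pieces gives the next term.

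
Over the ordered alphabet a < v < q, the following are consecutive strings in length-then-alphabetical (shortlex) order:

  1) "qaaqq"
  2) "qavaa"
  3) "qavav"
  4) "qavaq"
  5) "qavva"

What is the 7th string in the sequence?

Stepping forward 2 times from qavva: qavva → qavvv, then the target.

qavvq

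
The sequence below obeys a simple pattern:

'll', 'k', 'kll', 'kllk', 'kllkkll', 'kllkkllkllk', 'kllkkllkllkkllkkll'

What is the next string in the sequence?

This is a Fibonacci-style word recurrence s(k) = s(k−1)·s(k−2): e.g. k·ll = kll.
The next term joins kllkkllkllkkllkkll and kllkkllkllk.

kllkkllkllkkllkkllkllkkllkllk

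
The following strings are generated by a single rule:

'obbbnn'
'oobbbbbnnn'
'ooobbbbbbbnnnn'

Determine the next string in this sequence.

Each string has the form o^{n} b^{2n+1} n^{n+1} (n = 1, 2, …).
For the next term, n = 4, so the run lengths are 4, 9, 5.

oooobbbbbbbbbnnnnn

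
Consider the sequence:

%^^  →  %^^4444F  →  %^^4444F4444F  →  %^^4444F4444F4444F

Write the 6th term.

%^^4444F4444F4444F4444F4444F

The strings grow by a fixed suffix 4444F each time.
From %^^4444F4444F4444F, 2 further steps: %^^4444F4444F4444F → %^^4444F4444F4444F4444F → (answer).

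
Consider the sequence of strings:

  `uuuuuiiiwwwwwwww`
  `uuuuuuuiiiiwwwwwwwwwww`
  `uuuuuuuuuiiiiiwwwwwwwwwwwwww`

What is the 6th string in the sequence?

Each string has the form u^{2n+1} i^{n+1} w^{3n+2}, where the shown terms are n = 2, 3, 4.
At n = 7 the blocks have lengths 15, 8, 23.

uuuuuuuuuuuuuuuiiiiiiiiwwwwwwwwwwwwwwwwwwwwwww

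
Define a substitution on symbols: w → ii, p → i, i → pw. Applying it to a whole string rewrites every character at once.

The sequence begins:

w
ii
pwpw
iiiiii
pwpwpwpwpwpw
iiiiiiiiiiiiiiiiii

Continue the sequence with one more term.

pwpwpwpwpwpwpwpwpwpwpwpwpwpwpwpwpwpw

φ(iiiiiiiiiiiiiiiiii) expands symbol-by-symbol to pw pw pw pw pw pw pw pw pw pw pw pw pw pw pw pw pw pw; joining the 18 pieces gives the next term.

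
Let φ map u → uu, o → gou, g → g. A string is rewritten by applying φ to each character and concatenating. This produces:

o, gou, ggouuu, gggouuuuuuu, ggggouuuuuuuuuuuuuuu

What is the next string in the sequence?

gggggouuuuuuuuuuuuuuuuuuuuuuuuuuuuuuu

Replace each of the 20 characters of ggggouuuuuuuuuuuuuuu in place — g g g g gou uu uu uu uu uu uu uu uu uu uu uu uu uu uu uu — and concatenate.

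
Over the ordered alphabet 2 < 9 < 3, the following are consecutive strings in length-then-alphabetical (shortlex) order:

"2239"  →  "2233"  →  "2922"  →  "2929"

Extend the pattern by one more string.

2923

Treat 2929 as a base-3 numeral over the given alphabet and add one, carrying through any trailing 3's.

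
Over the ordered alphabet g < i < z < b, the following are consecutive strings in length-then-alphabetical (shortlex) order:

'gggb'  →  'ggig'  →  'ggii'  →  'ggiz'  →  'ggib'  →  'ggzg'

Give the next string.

Treat ggzg as a base-4 numeral over the given alphabet and add one, carrying through any trailing b's.

ggzi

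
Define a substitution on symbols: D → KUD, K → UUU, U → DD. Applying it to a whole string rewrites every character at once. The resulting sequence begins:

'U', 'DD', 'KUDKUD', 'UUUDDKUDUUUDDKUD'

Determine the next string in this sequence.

DDDDDDKUDKUDUUUDDKUDDDDDDDKUDKUDUUUDDKUD

φ(UUUDDKUDUUUDDKUD) expands symbol-by-symbol to DD DD DD KUD KUD UUU DD KUD DD DD DD KUD KUD UUU DD KUD; joining the 16 pieces gives the next term.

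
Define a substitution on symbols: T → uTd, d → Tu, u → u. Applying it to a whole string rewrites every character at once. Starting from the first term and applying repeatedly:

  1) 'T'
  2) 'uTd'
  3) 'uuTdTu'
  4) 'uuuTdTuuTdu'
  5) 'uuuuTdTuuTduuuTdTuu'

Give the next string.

Replace each of the 19 characters of uuuuTdTuuTduuuTdTuu in place — u u u u uTd Tu uTd u u uTd Tu u u u uTd Tu uTd u u — and concatenate.

uuuuuTdTuuTduuuTdTuuuuuTdTuuTduu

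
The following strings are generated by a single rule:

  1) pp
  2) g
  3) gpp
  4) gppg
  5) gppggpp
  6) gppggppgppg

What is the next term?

This is a Fibonacci-style word recurrence s(k) = s(k−1)·s(k−2): e.g. g·pp = gpp.
Continuing: gppggppgppg · gppggpp gives term 7.

gppggppgppggppggpp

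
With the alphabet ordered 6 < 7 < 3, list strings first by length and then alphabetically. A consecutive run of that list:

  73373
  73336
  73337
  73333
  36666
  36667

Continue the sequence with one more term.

36663

Treat 36667 as a base-3 numeral over the given alphabet and add one, carrying through any trailing 3's.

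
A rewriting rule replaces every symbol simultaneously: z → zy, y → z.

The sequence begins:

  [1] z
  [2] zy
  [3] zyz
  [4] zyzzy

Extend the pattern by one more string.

Apply φ to zyzzy symbol by symbol: z→zy, y→z, z→zy, z→zy, y→z; joined: zy z zy zy z.

zyzzyzyz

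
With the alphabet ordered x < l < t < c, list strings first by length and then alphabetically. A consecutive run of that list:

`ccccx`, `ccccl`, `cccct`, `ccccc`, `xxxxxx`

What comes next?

Find the rightmost character of xxxxxx below c, bump it to the next letter, and reset everything to its right to x.

xxxxxl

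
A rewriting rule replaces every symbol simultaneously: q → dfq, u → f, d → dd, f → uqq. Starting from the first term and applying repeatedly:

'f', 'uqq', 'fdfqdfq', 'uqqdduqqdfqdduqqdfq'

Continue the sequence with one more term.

Replace each of the 19 characters of uqqdduqqdfqdduqqdfq in place — f dfq dfq dd dd f dfq dfq dd uqq dfq dd dd f dfq dfq dd uqq dfq — and concatenate.

fdfqdfqddddfdfqdfqdduqqdfqddddfdfqdfqdduqqdfq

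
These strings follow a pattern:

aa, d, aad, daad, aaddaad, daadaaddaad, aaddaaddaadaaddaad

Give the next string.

daadaaddaadaaddaaddaadaaddaad

This is a Fibonacci-style word recurrence s(k) = s(k−2)·s(k−1): e.g. aa·d = aad.
So term 8 is daadaaddaad·aaddaaddaadaaddaad.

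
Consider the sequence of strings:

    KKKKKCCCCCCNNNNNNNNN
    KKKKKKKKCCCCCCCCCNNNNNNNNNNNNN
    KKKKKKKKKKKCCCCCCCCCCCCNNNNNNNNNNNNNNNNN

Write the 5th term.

Term n consists of 3n-1 K's, followed by 3n C's, followed by 4n+1 N's, where the shown terms are n = 2, 3, 4.
Setting n = 6 gives 17, 18, 25 characters in each block.

KKKKKKKKKKKKKKKKKCCCCCCCCCCCCCCCCCCNNNNNNNNNNNNNNNNNNNNNNNNN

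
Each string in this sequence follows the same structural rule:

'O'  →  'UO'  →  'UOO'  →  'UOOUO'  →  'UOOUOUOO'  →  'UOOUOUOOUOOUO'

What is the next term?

From term 3 onward, concatenate the last term with the second-to-last: UO·O = UOO, UOO·UO = UOOUO, …
Continuing: UOOUOUOOUOOUO · UOOUOUOO gives term 7.

UOOUOUOOUOOUOUOOUOUOO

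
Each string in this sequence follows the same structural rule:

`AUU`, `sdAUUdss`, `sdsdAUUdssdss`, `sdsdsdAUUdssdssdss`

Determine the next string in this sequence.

sdsdsdsdAUUdssdssdssdss

s(k+1) = sd·s(k)·dss, so each term gains sd as a prefix and dss as a suffix.
So the next term is sd·sdsdsdAUUdssdssdss·dss.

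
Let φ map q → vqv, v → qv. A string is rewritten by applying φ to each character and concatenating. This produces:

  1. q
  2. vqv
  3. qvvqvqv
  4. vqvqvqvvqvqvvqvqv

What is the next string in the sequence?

φ(vqvqvqvvqvqvvqvqv) expands symbol-by-symbol to qv vqv qv vqv qv vqv qv qv vqv qv vqv qv qv vqv qv vqv qv; joining the 17 pieces gives the next term.

qvvqvqvvqvqvvqvqvqvvqvqvvqvqvqvvqvqvvqvqv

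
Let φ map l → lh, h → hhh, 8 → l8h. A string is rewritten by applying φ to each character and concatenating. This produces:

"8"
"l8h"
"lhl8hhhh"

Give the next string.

Apply φ to lhl8hhhh symbol by symbol: l→lh, h→hhh, l→lh, 8→l8h, h→hhh, h→hhh, h→hhh, h→hhh; joined: lh hhh lh l8h hhh hhh hhh hhh.

lhhhhlhl8hhhhhhhhhhhhh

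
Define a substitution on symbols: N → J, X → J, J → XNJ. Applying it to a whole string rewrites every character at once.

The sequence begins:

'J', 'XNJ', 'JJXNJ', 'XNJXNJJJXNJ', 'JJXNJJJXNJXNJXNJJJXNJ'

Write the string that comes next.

XNJXNJJJXNJXNJXNJJJXNJJJXNJJJXNJXNJXNJJJXNJ

Applying the rule to each of the 21 symbols of JJXNJJJXNJXNJXNJJJXNJ gives the pieces XNJ XNJ J J XNJ XNJ XNJ J J XNJ J J XNJ J J XNJ XNJ XNJ J J XNJ, which concatenate to the answer.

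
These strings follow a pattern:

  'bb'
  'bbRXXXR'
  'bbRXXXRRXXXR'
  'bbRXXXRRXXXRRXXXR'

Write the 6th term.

bbRXXXRRXXXRRXXXRRXXXRRXXXR

Each term is the previous one with RXXXR appended.
From bbRXXXRRXXXRRXXXR, 2 further steps: bbRXXXRRXXXRRXXXR → bbRXXXRRXXXRRXXXRRXXXR → (answer).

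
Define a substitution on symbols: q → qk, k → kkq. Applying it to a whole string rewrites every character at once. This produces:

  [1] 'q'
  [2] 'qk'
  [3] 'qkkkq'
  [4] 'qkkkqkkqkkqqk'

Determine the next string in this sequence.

Rewriting the 13 symbols of qkkkqkkqkkqqk one by one yields qk kkq kkq kkq qk kkq kkq qk kkq kkq qk qk kkq; concatenated:

qkkkqkkqkkqqkkkqkkqqkkkqkkqqkqkkkq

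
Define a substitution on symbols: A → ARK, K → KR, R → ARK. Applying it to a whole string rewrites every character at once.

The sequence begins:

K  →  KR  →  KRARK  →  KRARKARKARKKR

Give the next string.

Rewriting the 13 symbols of KRARKARKARKKR one by one yields KR ARK ARK ARK KR ARK ARK KR ARK ARK KR KR ARK; concatenated:

KRARKARKARKKRARKARKKRARKARKKRKRARK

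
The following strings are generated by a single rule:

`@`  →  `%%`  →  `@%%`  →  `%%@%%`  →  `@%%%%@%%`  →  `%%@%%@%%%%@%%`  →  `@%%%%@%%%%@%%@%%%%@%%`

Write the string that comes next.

From term 3 onward, concatenate the second-to-last term with the last: @·%% = @%%, %%·@%% = %%@%%, …
The next term joins %%@%%@%%%%@%% and @%%%%@%%%%@%%@%%%%@%%.

%%@%%@%%%%@%%@%%%%@%%%%@%%@%%%%@%%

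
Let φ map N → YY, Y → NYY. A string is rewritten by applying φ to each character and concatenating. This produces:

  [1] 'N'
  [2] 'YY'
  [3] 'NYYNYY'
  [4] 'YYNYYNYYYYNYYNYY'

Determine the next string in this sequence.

NYYNYYYYNYYNYYYYNYYNYYNYYNYYYYNYYNYYYYNYYNYY

Applying the rule to each of the 16 symbols of YYNYYNYYYYNYYNYY gives the pieces NYY NYY YY NYY NYY YY NYY NYY NYY NYY YY NYY NYY YY NYY NYY, which concatenate to the answer.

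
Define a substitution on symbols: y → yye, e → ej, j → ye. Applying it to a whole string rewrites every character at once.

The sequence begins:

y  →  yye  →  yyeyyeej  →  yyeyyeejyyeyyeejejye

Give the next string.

Rewriting the 20 symbols of yyeyyeejyyeyyeejejye one by one yields yye yye ej yye yye ej ej ye yye yye ej yye yye ej ej ye ej ye yye ej; concatenated:

yyeyyeejyyeyyeejejyeyyeyyeejyyeyyeejejyeejyeyyeej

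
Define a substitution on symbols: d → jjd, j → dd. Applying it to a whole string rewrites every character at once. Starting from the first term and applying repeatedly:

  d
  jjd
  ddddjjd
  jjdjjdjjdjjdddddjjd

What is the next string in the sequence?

ddddjjdddddjjdddddjjdddddjjdjjdjjdjjdjjdddddjjd

φ(jjdjjdjjdjjdddddjjd) expands symbol-by-symbol to dd dd jjd dd dd jjd dd dd jjd dd dd jjd jjd jjd jjd jjd dd dd jjd; joining the 19 pieces gives the next term.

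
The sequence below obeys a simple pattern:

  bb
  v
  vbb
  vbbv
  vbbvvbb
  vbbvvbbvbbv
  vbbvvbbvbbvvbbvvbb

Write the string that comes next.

From term 3 onward, concatenate the last term with the second-to-last: v·bb = vbb, vbb·v = vbbv, …
Continuing: vbbvvbbvbbvvbbvvbb · vbbvvbbvbbv gives term 8.

vbbvvbbvbbvvbbvvbbvbbvvbbvbbv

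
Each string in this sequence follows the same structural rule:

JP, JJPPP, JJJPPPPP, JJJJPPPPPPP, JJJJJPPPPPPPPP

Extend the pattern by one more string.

Each string has the form J^{n} P^{2n-1} (n = 1, 2, …).
Setting n = 6 gives 6, 11 characters in each block.

JJJJJJPPPPPPPPPPP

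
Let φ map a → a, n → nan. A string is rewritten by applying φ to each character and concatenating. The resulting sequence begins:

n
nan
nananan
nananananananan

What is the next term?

Rewriting the 15 symbols of nananananananan one by one yields nan a nan a nan a nan a nan a nan a nan a nan; concatenated:

nananananananananananananananan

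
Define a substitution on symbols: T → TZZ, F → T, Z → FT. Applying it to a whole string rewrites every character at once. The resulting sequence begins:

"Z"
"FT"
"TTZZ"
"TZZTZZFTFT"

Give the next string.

Apply φ to TZZTZZFTFT symbol by symbol: T→TZZ, Z→FT, Z→FT, T→TZZ, Z→FT, Z→FT, F→T, T→TZZ, F→T, T→TZZ; joined: TZZ FT FT TZZ FT FT T TZZ T TZZ.

TZZFTFTTZZFTFTTTZZTTZZ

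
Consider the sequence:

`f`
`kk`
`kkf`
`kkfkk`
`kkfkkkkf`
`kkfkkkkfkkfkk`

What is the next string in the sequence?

This is a Fibonacci-style word recurrence s(k) = s(k−1)·s(k−2): e.g. kk·f = kkf.
So term 7 is kkfkkkkfkkfkk·kkfkkkkf.

kkfkkkkfkkfkkkkfkkkkf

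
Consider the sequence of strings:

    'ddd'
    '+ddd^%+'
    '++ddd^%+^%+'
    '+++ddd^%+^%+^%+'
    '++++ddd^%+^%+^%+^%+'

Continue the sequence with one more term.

Every step adds + to the front and ^%+ to the end of the previous string.
Applying this once more to ++++ddd^%+^%+^%+^%+:

+++++ddd^%+^%+^%+^%+^%+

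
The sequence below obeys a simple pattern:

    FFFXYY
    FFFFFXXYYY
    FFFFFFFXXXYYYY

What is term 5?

FFFFFFFFFFFXXXXXYYYYYY

Term n consists of 2n+1 F's, followed by n X's, followed by n+1 Y's (n = 1, 2, …).
At n = 5 the blocks have lengths 11, 5, 6.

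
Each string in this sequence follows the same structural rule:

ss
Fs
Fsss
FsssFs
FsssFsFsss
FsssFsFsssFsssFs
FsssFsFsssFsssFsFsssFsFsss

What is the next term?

Each term (from the third on) is the previous term followed by the one before it: term 3 = Fs·ss = Fsss.
Continuing: FsssFsFsssFsssFsFsssFsFsss · FsssFsFsssFsssFs gives term 8.

FsssFsFsssFsssFsFsssFsFsssFsssFsFsssFsssFs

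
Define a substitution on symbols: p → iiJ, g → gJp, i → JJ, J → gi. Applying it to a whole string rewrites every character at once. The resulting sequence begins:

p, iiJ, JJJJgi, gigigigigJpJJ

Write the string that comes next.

gJpJJgJpJJgJpJJgJpJJgJpgiiiJgigi

φ(gigigigigJpJJ) expands symbol-by-symbol to gJp JJ gJp JJ gJp JJ gJp JJ gJp gi iiJ gi gi; joining the 13 pieces gives the next term.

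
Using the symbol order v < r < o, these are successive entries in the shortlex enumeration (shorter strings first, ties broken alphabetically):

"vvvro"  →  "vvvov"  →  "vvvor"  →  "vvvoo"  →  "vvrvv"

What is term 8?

vvrrv

Continuing the enumeration 3 steps past vvrvv: vvrvv → vvrvr → vvrvo → (answer).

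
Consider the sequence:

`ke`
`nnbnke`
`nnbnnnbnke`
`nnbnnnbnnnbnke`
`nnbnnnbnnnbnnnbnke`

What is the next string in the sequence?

nnbnnnbnnnbnnnbnnnbnke

Each term is the previous one with nnbn prepended.
So the next term is nnbn·nnbnnnbnnnbnnnbnke.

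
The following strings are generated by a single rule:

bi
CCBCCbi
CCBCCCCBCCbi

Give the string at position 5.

CCBCCCCBCCCCBCCCCBCCbi

The strings grow by a fixed prefix CCBCC each time.
From CCBCCCCBCCbi, 2 further steps: CCBCCCCBCCbi → CCBCCCCBCCCCBCCbi → (answer).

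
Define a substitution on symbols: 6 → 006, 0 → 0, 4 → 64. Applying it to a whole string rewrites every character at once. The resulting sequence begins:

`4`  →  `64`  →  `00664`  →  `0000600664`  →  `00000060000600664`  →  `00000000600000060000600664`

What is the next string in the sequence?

0000000000600000000600000060000600664

Applying the rule to each of the 26 symbols of 00000000600000060000600664 gives the pieces 0 0 0 0 0 0 0 0 006 0 0 0 0 0 0 006 0 0 0 0 006 0 0 006 006 64, which concatenate to the answer.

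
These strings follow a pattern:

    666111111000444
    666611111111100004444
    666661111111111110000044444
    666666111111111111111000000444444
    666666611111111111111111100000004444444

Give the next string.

The n-th term is n+1 6's then 3n 1's then n+1 0's then n+1 4's, where the shown terms are n = 2, 3, 4, 5, 6.
For the next term, n = 7, so the run lengths are 8, 21, 8, 8.

666666661111111111111111111110000000044444444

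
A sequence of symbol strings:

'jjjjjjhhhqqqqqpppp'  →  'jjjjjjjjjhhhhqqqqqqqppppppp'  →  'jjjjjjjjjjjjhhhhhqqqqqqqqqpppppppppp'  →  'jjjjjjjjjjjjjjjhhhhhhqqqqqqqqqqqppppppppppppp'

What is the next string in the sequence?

jjjjjjjjjjjjjjjjjjhhhhhhhqqqqqqqqqqqqqpppppppppppppppp

Each string has the form j^{3n+3} h^{n+2} q^{2n+3} p^{3n+1} (n = 1, 2, …).
For the next term, n = 5, so the run lengths are 18, 7, 13, 16.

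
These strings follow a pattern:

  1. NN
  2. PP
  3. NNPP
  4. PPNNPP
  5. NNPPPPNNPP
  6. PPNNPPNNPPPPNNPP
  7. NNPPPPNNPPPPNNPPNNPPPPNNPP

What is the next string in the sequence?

Each term (from the third on) is the two preceding terms concatenated in order: term 3 = NN·PP = NNPP.
Continuing: PPNNPPNNPPPPNNPP · NNPPPPNNPPPPNNPPNNPPPPNNPP gives term 8.

PPNNPPNNPPPPNNPPNNPPPPNNPPPPNNPPNNPPPPNNPP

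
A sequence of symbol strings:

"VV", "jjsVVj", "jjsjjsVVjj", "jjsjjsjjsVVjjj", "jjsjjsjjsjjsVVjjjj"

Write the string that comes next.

s(k+1) = jjs·s(k)·j, so each term gains jjs as a prefix and j as a suffix.
So the next term is jjs·jjsjjsjjsjjsVVjjjj·j.

jjsjjsjjsjjsjjsVVjjjjj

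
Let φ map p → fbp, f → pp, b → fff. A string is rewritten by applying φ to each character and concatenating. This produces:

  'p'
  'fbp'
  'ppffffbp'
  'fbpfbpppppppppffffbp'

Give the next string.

Rewriting the 20 symbols of fbpfbpppppppppffffbp one by one yields pp fff fbp pp fff fbp fbp fbp fbp fbp fbp fbp fbp fbp pp pp pp pp fff fbp; concatenated:

ppffffbpppffffbpfbpfbpfbpfbpfbpfbpfbpfbpppppppppffffbp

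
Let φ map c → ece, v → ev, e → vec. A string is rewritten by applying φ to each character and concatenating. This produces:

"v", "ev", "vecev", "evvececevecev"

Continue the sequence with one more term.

vecevevvececevececevecevvececevecev

φ(evvececevecev) expands symbol-by-symbol to vec ev ev vec ece vec ece vec ev vec ece vec ev; joining the 13 pieces gives the next term.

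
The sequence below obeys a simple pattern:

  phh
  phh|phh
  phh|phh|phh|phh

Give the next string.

Each string is two copies of the previous one joined by '|'.
Doubling phh|phh|phh|phh with '|' between the halves:

phh|phh|phh|phh|phh|phh|phh|phh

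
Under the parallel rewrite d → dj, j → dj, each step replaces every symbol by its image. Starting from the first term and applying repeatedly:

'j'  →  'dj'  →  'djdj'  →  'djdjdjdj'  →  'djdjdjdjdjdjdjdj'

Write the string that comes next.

Applying the rule to each of the 16 symbols of djdjdjdjdjdjdjdj gives the pieces dj dj dj dj dj dj dj dj dj dj dj dj dj dj dj dj, which concatenate to the answer.

djdjdjdjdjdjdjdjdjdjdjdjdjdjdjdj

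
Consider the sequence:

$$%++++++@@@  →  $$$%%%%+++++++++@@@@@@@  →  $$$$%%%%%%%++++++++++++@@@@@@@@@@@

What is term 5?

$$$$$$%%%%%%%%%%%%%++++++++++++++++++@@@@@@@@@@@@@@@@@@@

Term n consists of n+1 $'s, followed by 3n-2 %'s, followed by 3n+3 +'s, followed by 4n-1 @'s (n = 1, 2, …).
At n = 5 the blocks have lengths 6, 13, 18, 19.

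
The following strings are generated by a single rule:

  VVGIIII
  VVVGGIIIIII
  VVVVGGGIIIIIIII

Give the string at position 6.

The n-th term is n+1 V's then n G's then 2n+2 I's (n = 1, 2, …).
Setting n = 6 gives 7, 6, 14 characters in each block.

VVVVVVVGGGGGGIIIIIIIIIIIIII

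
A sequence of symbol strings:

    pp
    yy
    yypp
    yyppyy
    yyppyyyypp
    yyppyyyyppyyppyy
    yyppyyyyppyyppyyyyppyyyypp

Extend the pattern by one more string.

yyppyyyyppyyppyyyyppyyyyppyyppyyyyppyyppyy

Each term (from the third on) is the previous term followed by the one before it: term 3 = yy·pp = yypp.
So term 8 is yyppyyyyppyyppyyyyppyyyypp·yyppyyyyppyyppyy.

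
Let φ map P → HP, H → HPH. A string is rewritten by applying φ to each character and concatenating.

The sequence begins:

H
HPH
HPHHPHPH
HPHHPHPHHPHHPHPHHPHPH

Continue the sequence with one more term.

Rewriting the 21 symbols of HPHHPHPHHPHHPHPHHPHPH one by one yields HPH HP HPH HPH HP HPH HP HPH HPH HP HPH HPH HP HPH HP HPH HPH HP HPH HP HPH; concatenated:

HPHHPHPHHPHHPHPHHPHPHHPHHPHPHHPHHPHPHHPHPHHPHHPHPHHPHPH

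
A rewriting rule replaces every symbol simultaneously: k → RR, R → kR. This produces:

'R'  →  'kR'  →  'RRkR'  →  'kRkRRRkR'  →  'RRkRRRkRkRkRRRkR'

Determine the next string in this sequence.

Applying the rule to each of the 16 symbols of RRkRRRkRkRkRRRkR gives the pieces kR kR RR kR kR kR RR kR RR kR RR kR kR kR RR kR, which concatenate to the answer.

kRkRRRkRkRkRRRkRRRkRRRkRkRkRRRkR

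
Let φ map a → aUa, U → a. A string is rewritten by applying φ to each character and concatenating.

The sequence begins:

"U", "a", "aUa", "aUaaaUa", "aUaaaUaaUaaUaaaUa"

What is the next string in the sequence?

φ(aUaaaUaaUaaUaaaUa) expands symbol-by-symbol to aUa a aUa aUa aUa a aUa aUa a aUa aUa a aUa aUa aUa a aUa; joining the 17 pieces gives the next term.

aUaaaUaaUaaUaaaUaaUaaaUaaUaaaUaaUaaUaaaUa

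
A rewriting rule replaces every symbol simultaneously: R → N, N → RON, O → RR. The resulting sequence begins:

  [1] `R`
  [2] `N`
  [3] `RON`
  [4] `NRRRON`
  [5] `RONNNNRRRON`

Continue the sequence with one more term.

NRRRONRONRONRONNNNRRRON

Apply φ to RONNNNRRRON symbol by symbol: R→N, O→RR, N→RON, N→RON, N→RON, N→RON, R→N, R→N, R→N, O→RR, N→RON; joined: N RR RON RON RON RON N N N RR RON.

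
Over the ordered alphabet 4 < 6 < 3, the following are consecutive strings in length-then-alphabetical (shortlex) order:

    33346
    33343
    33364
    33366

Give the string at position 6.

Stepping forward 2 times from 33366: 33366 → 33363, then the target.

33334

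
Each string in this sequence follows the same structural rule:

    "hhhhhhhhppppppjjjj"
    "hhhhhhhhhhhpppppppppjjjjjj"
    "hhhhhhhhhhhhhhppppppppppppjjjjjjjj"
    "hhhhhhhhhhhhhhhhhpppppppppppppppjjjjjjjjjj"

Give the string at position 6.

Reading off run lengths: h runs 8, 11, 14, 17; p runs 6, 9, 12, 15; j runs 4, 6, 8, 10 — each is linear in n, where the shown terms are n = 2, 3, 4, 5.
At n = 7 the blocks have lengths 23, 21, 14.

hhhhhhhhhhhhhhhhhhhhhhhpppppppppppppppppppppjjjjjjjjjjjjjj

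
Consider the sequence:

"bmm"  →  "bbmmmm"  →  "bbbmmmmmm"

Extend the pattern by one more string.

The n-th term is n b's then 2n m's (n = 1, 2, …).
For the next term, n = 4, so the run lengths are 4, 8.

bbbbmmmmmmmm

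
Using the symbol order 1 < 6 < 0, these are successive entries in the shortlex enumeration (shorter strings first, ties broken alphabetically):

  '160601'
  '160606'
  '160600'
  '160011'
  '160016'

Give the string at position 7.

Continuing the enumeration 2 steps past 160016: 160016 → 160010 → (answer).

160061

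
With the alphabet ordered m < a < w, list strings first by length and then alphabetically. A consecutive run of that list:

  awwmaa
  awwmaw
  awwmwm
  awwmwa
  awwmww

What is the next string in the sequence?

awwamm

Find the rightmost character of awwmww below w, bump it to the next letter, and reset everything to its right to m.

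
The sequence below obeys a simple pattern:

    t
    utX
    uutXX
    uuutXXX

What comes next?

Every step adds u to the front and X to the end of the previous string.
Applying this once more to uuutXXX:

uuuutXXXX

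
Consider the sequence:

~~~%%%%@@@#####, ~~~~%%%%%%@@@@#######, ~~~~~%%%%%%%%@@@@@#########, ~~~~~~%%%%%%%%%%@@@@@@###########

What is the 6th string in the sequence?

~~~~~~~~%%%%%%%%%%%%%%@@@@@@@@###############

Term n consists of n+1 ~'s, followed by 2n %'s, followed by n+1 @'s, followed by 2n+1 #'s, where the shown terms are n = 2, 3, 4, 5.
At n = 7 the blocks have lengths 8, 14, 8, 15.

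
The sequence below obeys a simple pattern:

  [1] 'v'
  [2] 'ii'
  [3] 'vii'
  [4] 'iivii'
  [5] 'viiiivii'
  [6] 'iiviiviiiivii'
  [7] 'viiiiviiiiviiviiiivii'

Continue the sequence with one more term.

iiviiviiiiviiviiiiviiiiviiviiiivii

This is a Fibonacci-style word recurrence s(k) = s(k−2)·s(k−1): e.g. v·ii = vii.
Continuing: iiviiviiiivii · viiiiviiiiviiviiiivii gives term 8.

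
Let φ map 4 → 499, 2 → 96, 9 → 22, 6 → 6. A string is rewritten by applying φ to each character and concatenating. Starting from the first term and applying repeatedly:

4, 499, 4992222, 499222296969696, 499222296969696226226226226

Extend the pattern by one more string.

Applying the rule to each of the 27 symbols of 499222296969696226226226226 gives the pieces 499 22 22 96 96 96 96 22 6 22 6 22 6 22 6 96 96 6 96 96 6 96 96 6 96 96 6, which concatenate to the answer.

49922229696969622622622622696966969669696696966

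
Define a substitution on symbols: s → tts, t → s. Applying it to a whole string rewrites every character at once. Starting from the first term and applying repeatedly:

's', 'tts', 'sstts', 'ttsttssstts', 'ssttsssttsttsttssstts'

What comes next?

Applying the rule to each of the 21 symbols of ssttsssttsttsttssstts gives the pieces tts tts s s tts tts tts s s tts s s tts s s tts tts tts s s tts, which concatenate to the answer.

ttsttsssttsttsttsssttsssttsssttsttsttssstts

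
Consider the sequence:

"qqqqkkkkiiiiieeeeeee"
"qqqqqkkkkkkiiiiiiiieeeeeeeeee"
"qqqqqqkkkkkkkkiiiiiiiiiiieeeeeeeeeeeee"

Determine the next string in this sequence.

The n-th term is n+2 q's then 2n k's then 3n-1 i's then 3n+1 e's, where the shown terms are n = 2, 3, 4.
Setting n = 5 gives 7, 10, 14, 16 characters in each block.

qqqqqqqkkkkkkkkkkiiiiiiiiiiiiiieeeeeeeeeeeeeeee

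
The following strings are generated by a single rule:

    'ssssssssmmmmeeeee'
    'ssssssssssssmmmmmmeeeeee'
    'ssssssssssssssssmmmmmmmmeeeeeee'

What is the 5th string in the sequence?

Term n consists of 4n s's, followed by 2n m's, followed by n+3 e's, where the shown terms are n = 2, 3, 4.
At n = 6 the blocks have lengths 24, 12, 9.

ssssssssssssssssssssssssmmmmmmmmmmmmeeeeeeeee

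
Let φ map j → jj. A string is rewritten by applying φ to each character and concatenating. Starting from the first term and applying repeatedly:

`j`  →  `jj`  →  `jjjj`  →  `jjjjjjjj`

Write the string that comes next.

Expanding jjjjjjjj: j→jj, j→jj, j→jj, j→jj, j→jj, j→jj, j→jj, j→jj. Concatenated: jj jj jj jj jj jj jj jj.

jjjjjjjjjjjjjjjj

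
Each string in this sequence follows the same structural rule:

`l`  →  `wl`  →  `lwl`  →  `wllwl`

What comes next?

lwlwllwl

This is a Fibonacci-style word recurrence s(k) = s(k−2)·s(k−1): e.g. l·wl = lwl.
The next term joins lwl and wllwl.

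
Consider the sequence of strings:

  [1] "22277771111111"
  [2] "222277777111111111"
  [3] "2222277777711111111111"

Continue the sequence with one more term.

Each string has the form 2^{n} 7^{n+1} 1^{2n+1}, where the shown terms are n = 3, 4, 5.
At n = 6 the blocks have lengths 6, 7, 13.

22222277777771111111111111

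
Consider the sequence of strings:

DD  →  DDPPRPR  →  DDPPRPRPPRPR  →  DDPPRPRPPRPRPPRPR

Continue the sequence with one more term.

Each term is the previous one with PPRPR appended.
Applying this once more to DDPPRPRPPRPRPPRPR:

DDPPRPRPPRPRPPRPRPPRPR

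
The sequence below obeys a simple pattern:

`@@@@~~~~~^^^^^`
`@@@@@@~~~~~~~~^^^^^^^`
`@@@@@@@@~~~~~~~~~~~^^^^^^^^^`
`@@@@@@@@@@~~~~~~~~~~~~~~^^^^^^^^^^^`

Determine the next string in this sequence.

@@@@@@@@@@@@~~~~~~~~~~~~~~~~~^^^^^^^^^^^^^

Each string has the form @^{2n} ~^{3n-1} ^^{2n+1}, where the shown terms are n = 2, 3, 4, 5.
For the next term, n = 6, so the run lengths are 12, 17, 13.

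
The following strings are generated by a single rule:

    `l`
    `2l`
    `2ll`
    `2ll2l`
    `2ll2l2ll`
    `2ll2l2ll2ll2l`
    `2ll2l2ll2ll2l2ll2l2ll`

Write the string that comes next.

2ll2l2ll2ll2l2ll2l2ll2ll2l2ll2ll2l

This is a Fibonacci-style word recurrence s(k) = s(k−1)·s(k−2): e.g. 2l·l = 2ll.
The next term joins 2ll2l2ll2ll2l2ll2l2ll and 2ll2l2ll2ll2l.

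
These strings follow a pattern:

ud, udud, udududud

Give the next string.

s(k+1) = s(k)·s(k) — each term doubles the last.
Doubling udududud:

udududududududud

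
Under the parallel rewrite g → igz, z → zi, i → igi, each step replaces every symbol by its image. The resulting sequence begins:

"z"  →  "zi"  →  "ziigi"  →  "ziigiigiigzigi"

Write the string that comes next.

Replace each of the 14 characters of ziigiigiigzigi in place — zi igi igi igz igi igi igz igi igi igz zi igi igz igi — and concatenate.

ziigiigiigzigiigiigzigiigiigzziigiigzigi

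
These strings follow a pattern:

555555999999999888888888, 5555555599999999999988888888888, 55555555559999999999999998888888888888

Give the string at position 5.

Each string has the form 5^{2n} 9^{3n} 8^{2n+3}, where the shown terms are n = 3, 4, 5.
For term 5, n = 7, so the run lengths are 14, 21, 17.

5555555555555599999999999999999999988888888888888888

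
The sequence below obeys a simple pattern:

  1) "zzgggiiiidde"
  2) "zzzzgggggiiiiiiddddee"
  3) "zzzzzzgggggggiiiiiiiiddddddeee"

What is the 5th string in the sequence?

zzzzzzzzzzgggggggggggiiiiiiiiiiiiddddddddddeeeee

Reading off run lengths: z runs 2, 4, 6; g runs 3, 5, 7; i runs 4, 6, 8; d runs 2, 4, 6; e runs 1, 2, 3 — each is linear in n, where the shown terms are n = 2, 3, 4.
Setting n = 6 gives 10, 11, 12, 10, 5 characters in each block.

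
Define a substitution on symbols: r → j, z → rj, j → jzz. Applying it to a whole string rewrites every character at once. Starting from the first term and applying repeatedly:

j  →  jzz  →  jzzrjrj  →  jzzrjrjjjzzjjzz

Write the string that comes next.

jzzrjrjjjzzjjzzjzzjzzrjrjjzzjzzrjrj

Applying the rule to each of the 15 symbols of jzzrjrjjjzzjjzz gives the pieces jzz rj rj j jzz j jzz jzz jzz rj rj jzz jzz rj rj, which concatenate to the answer.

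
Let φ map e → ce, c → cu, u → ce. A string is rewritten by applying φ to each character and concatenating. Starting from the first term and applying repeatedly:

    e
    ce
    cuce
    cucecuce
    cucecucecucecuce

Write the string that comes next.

Rewriting the 16 symbols of cucecucecucecuce one by one yields cu ce cu ce cu ce cu ce cu ce cu ce cu ce cu ce; concatenated:

cucecucecucecucecucecucecucecuce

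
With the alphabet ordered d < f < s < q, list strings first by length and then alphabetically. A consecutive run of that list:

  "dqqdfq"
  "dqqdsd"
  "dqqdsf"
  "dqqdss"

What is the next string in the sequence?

The successor of dqqdss increments the rightmost position that isn't already q and resets every position after it to d.

dqqdsq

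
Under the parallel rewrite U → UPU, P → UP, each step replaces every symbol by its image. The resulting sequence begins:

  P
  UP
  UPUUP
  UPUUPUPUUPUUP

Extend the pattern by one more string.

Rewriting the 13 symbols of UPUUPUPUUPUUP one by one yields UPU UP UPU UPU UP UPU UP UPU UPU UP UPU UPU UP; concatenated:

UPUUPUPUUPUUPUPUUPUPUUPUUPUPUUPUUP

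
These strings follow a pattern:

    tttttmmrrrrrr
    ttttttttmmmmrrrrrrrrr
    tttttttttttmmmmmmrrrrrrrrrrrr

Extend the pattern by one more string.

Reading off run lengths: t runs 5, 8, 11; m runs 2, 4, 6; r runs 6, 9, 12 — each is linear in n (n = 1, 2, …).
Setting n = 4 gives 14, 8, 15 characters in each block.

ttttttttttttttmmmmmmmmrrrrrrrrrrrrrrr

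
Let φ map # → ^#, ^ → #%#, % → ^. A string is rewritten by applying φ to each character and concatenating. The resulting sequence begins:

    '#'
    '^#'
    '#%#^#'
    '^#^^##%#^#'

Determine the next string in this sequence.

Expanding ^#^^##%#^#: ^→#%#, #→^#, ^→#%#, ^→#%#, #→^#, #→^#, %→^, #→^#, ^→#%#, #→^#. Concatenated: #%# ^# #%# #%# ^# ^# ^ ^# #%# ^#.

#%#^##%##%#^#^#^^##%#^#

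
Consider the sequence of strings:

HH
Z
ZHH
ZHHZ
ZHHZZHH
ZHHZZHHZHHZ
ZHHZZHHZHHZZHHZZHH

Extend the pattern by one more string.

From term 3 onward, concatenate the last term with the second-to-last: Z·HH = ZHH, ZHH·Z = ZHHZ, …
So term 8 is ZHHZZHHZHHZZHHZZHH·ZHHZZHHZHHZ.

ZHHZZHHZHHZZHHZZHHZHHZZHHZHHZ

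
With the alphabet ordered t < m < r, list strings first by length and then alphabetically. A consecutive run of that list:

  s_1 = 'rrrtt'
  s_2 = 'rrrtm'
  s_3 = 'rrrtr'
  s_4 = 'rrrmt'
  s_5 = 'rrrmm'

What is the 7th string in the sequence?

rrrrt

Stepping forward 2 times from rrrmm: rrrmm → rrrmr, then the target.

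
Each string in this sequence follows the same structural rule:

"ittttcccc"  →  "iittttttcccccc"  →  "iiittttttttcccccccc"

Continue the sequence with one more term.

The n-th term is n i's then 2n+2 t's then 2n+2 c's (n = 1, 2, …).
At n = 4 the blocks have lengths 4, 10, 10.

iiiittttttttttcccccccccc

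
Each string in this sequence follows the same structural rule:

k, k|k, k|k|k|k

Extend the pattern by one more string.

k|k|k|k|k|k|k|k

Each string is two copies of the previous one joined by '|'.
One more doubling of k|k|k|k gives the answer.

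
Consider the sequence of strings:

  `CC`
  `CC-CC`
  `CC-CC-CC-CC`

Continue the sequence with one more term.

s(k+1) = s(k)·-·s(k) — each term doubles the last with '-' between the halves.
So the next term is two copies of CC-CC-CC-CC with '-' between the halves.

CC-CC-CC-CC-CC-CC-CC-CC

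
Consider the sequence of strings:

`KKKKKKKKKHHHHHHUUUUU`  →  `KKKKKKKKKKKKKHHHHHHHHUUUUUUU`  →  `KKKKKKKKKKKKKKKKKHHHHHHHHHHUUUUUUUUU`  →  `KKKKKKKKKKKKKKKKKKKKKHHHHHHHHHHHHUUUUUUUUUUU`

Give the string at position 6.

KKKKKKKKKKKKKKKKKKKKKKKKKKKKKHHHHHHHHHHHHHHHHUUUUUUUUUUUUUUU

Reading off run lengths: K runs 9, 13, 17, 21; H runs 6, 8, 10, 12; U runs 5, 7, 9, 11 — each is linear in n, where the shown terms are n = 2, 3, 4, 5.
Setting n = 7 gives 29, 16, 15 characters in each block.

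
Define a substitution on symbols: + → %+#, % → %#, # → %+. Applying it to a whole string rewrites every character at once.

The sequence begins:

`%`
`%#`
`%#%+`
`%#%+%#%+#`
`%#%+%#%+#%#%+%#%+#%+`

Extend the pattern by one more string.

%#%+%#%+#%#%+%#%+#%+%#%+%#%+#%#%+%#%+#%+%#%+#

Applying the rule to each of the 20 symbols of %#%+%#%+#%#%+%#%+#%+ gives the pieces %# %+ %# %+# %# %+ %# %+# %+ %# %+ %# %+# %# %+ %# %+# %+ %# %+#, which concatenate to the answer.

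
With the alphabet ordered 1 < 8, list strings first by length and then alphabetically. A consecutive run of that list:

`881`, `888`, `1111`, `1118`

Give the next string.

1181

Treat 1118 as a base-2 numeral over the given alphabet and add one, carrying through any trailing 8's.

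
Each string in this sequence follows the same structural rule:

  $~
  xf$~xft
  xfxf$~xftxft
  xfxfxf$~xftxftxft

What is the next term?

Every step adds xf to the front and xft to the end of the previous string.
One more step from xfxfxf$~xftxftxft gives the answer.

xfxfxfxf$~xftxftxftxft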